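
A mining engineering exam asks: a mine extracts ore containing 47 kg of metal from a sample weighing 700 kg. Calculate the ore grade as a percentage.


Ore grade = (metal mass / ore mass) * 100
= (47 / 700) * 100
= 0.06714285714 * 100
= 6.7143%

6.7143%


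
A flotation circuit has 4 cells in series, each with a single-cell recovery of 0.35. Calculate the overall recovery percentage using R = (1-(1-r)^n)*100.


82.1494%

Complement of single-cell recovery:
1 - r = 1 - 0.35 = 0.65
Raise to power n:
(1 - r)^4 = 0.65^4 = 0.17850625
Overall recovery:
R = (1 - 0.17850625) * 100
= 82.1494%


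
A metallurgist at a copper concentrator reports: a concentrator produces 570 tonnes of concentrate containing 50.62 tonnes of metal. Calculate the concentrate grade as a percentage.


Grade = (metal in concentrate / concentrate mass) * 100
= (50.62 / 570) * 100
= 0.08880701754 * 100
= 8.8807%

8.8807%


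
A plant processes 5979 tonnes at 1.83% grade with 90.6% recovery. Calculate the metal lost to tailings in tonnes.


10.2851 tonnes

Total metal in feed:
= 5979 * 1.83 / 100 = 109.4157 tonnes
Metal recovered:
= 109.4157 * 90.6 / 100 = 99.1306242 tonnes
Metal lost to tailings:
= 109.4157 - 99.1306242
= 10.2851 tonnes


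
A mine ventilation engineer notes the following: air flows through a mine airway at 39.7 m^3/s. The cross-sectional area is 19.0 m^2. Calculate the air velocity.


Velocity = flow rate / cross-sectional area
= 39.7 / 19.0
= 2.0895 m/s

2.0895 m/s


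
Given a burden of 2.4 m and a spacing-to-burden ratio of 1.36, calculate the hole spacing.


Spacing = burden * ratio
= 2.4 * 1.36
= 3.264 m

3.264 m


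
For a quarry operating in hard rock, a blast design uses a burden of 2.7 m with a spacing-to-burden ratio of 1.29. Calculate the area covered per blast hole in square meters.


9.4041 m^2

First, find the spacing:
Spacing = burden * ratio = 2.7 * 1.29
= 3.483 m
Then, calculate the area:
Area = burden * spacing = 2.7 * 3.483
= 9.4041 m^2


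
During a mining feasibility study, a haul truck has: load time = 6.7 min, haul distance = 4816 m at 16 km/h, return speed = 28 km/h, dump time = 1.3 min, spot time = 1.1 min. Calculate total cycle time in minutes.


Convert haul speed to m/min: 16 * 1000/60 = 266.6666667 m/min
Haul time = 4816 / 266.6666667 = 18.06 min
Convert return speed to m/min: 28 * 1000/60 = 466.6666667 m/min
Return time = 4816 / 466.6666667 = 10.32 min
Total cycle time:
= 6.7 + 18.06 + 1.3 + 10.32 + 1.1
= 37.48 min

37.48 min


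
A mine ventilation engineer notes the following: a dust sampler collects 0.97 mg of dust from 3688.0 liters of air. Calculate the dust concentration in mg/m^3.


Convert liters to m^3: 1 m^3 = 1000 L
Concentration = mass / volume * 1000
= 0.97 / 3688.0 * 1000
= 0.0002630151844 * 1000
= 0.263 mg/m^3

0.263 mg/m^3


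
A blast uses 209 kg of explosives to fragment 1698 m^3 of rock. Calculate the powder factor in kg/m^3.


0.1231 kg/m^3

Powder factor = explosive mass / rock volume
= 209 / 1698
= 0.1231 kg/m^3


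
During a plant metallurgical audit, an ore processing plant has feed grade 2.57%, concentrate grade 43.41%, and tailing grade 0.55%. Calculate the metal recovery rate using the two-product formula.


79.6078%

Using the two-product formula:
R = 100 * c * (f - t) / (f * (c - t))
Numerator = 100 * 43.41 * (2.57 - 0.55)
= 100 * 43.41 * 2.02
= 8768.82
Denominator = 2.57 * (43.41 - 0.55)
= 2.57 * 42.86
= 110.1502
R = 8768.82 / 110.1502
= 79.6078%


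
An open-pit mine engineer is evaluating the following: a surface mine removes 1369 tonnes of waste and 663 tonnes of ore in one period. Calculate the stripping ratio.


2.0649

Stripping ratio = waste tonnage / ore tonnage
= 1369 / 663
= 2.0649


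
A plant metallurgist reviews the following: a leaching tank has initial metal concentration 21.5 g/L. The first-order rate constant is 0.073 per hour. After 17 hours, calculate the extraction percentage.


71.0905%

Compute the exponent:
-k * t = -0.073 * 17 = -1.241
Remaining concentration:
C = 21.5 * exp(-1.241)
= 21.5 * 0.2890949784
= 6.215542035 g/L
Extracted = 21.5 - 6.215542035 = 15.28445797 g/L
Extraction % = 15.28445797 / 21.5 * 100
= 71.0905%


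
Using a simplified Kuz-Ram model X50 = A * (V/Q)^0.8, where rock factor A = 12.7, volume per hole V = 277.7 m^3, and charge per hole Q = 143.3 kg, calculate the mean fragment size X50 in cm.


Compute V/Q:
V/Q = 277.7 / 143.3 = 1.937892533
Raise to the power 0.8:
(V/Q)^0.8 = 1.937892533^0.8 = 1.697710957
Multiply by A:
X50 = 12.7 * 1.697710957
= 21.5609 cm

21.5609 cm


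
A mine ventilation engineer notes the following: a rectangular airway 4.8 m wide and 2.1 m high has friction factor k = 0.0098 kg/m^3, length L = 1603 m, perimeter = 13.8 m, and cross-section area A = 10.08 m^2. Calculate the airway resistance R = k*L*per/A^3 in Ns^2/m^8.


0.2117 Ns^2/m^8

Compute the numerator:
k * L * per = 0.0098 * 1603 * 13.8
= 216.78972
Compute the denominator:
A^3 = 10.08^3 = 1024.192512
Resistance:
R = 216.78972 / 1024.192512
= 0.2117 Ns^2/m^8


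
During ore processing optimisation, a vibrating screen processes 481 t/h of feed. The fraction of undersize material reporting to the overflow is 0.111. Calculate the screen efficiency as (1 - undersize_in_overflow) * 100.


Screen efficiency = (1 - fraction of undersize in overflow) * 100
= (1 - 0.111) * 100
= 0.889 * 100
= 88.9%

88.9%


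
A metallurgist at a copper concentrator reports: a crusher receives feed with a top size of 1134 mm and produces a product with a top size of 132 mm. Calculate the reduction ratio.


Reduction ratio = feed size / product size
= 1134 / 132
= 8.5909

8.5909


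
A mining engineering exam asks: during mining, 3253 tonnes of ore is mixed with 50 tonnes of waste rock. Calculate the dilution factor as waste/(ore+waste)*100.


Total material = ore + waste
= 3253 + 50 = 3303 tonnes
Dilution = waste / total * 100
= 50 / 3303 * 100
= 0.01513775356 * 100
= 1.5138%

1.5138%


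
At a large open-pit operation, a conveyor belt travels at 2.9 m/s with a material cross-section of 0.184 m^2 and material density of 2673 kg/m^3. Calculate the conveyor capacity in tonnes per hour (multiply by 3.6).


5134.7261 t/h

Volumetric flow = speed * area
= 2.9 * 0.184 = 0.5336 m^3/s
Mass flow = volumetric * density
= 0.5336 * 2673 = 1426.3128 kg/s
Convert to t/h: multiply by 3.6
Capacity = 1426.3128 * 3.6
= 5134.7261 t/h


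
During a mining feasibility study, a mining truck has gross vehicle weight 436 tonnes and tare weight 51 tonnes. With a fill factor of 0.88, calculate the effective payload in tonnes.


Maximum payload = gross - tare
= 436 - 51 = 385 tonnes
Effective payload = max payload * fill factor
= 385 * 0.88
= 338.8 tonnes

338.8 tonnes


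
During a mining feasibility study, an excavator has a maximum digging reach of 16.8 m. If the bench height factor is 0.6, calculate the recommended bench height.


10.08 m

Bench height = reach * factor
= 16.8 * 0.6
= 10.08 m


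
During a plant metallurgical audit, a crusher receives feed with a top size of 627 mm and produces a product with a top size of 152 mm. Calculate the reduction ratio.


Reduction ratio = feed size / product size
= 627 / 152
= 4.125

4.125


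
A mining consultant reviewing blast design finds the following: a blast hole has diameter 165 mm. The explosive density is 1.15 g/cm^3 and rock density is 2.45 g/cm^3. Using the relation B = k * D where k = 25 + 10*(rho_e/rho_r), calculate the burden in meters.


4.8995 m

First, compute k:
rho_e / rho_r = 1.15 / 2.45 = 0.4693877551
k = 25 + 10 * 0.4693877551 = 29.69387755
Then, compute burden:
B = k * D / 1000 = 29.69387755 * 165 / 1000
= 4899.489796 / 1000
= 4.8995 m


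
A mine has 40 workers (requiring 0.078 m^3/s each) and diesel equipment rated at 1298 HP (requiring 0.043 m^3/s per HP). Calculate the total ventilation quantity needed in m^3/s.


Airflow for workers:
Q_people = 40 * 0.078 = 3.12 m^3/s
Airflow for diesel equipment:
Q_diesel = 1298 * 0.043 = 55.814 m^3/s
Total ventilation:
Q_total = 3.12 + 55.814
= 58.934 m^3/s

58.934 m^3/s


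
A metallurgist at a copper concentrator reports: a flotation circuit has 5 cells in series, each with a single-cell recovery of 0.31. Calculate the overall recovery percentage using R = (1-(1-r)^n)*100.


84.3597%

Complement of single-cell recovery:
1 - r = 1 - 0.31 = 0.69
Raise to power n:
(1 - r)^5 = 0.69^5 = 0.1564031349
Overall recovery:
R = (1 - 0.1564031349) * 100
= 84.3597%


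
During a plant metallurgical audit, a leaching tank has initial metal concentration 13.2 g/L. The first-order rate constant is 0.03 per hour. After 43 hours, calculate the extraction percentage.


72.4729%

Compute the exponent:
-k * t = -0.03 * 43 = -1.29
Remaining concentration:
C = 13.2 * exp(-1.29)
= 13.2 * 0.2752707831
= 3.633574337 g/L
Extracted = 13.2 - 3.633574337 = 9.566425663 g/L
Extraction % = 9.566425663 / 13.2 * 100
= 72.4729%


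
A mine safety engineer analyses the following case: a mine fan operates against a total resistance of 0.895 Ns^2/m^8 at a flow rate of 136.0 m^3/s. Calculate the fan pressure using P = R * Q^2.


Compute Q^2:
Q^2 = 136.0^2 = 18496.0
Compute pressure:
P = R * Q^2 = 0.895 * 18496.0
= 16553.92 Pa

16553.92 Pa


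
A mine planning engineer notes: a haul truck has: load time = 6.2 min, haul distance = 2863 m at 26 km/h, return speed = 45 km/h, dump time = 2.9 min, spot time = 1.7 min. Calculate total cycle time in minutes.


21.2243 min

Convert haul speed to m/min: 26 * 1000/60 = 433.3333333 m/min
Haul time = 2863 / 433.3333333 = 6.606923077 min
Convert return speed to m/min: 45 * 1000/60 = 750 m/min
Return time = 2863 / 750 = 3.817333333 min
Total cycle time:
= 6.2 + 6.606923077 + 2.9 + 3.817333333 + 1.7
= 21.2243 min


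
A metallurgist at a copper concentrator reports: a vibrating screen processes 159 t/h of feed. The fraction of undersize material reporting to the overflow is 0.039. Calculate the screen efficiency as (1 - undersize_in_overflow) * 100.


Screen efficiency = (1 - fraction of undersize in overflow) * 100
= (1 - 0.039) * 100
= 0.961 * 100
= 96.1%

96.1%


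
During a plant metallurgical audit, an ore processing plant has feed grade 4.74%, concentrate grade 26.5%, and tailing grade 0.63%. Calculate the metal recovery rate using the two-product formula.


Using the two-product formula:
R = 100 * c * (f - t) / (f * (c - t))
Numerator = 100 * 26.5 * (4.74 - 0.63)
= 100 * 26.5 * 4.11
= 10891.5
Denominator = 4.74 * (26.5 - 0.63)
= 4.74 * 25.87
= 122.6238
R = 10891.5 / 122.6238
= 88.8204%

88.8204%


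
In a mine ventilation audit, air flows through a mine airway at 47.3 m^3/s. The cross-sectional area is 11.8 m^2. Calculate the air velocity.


Velocity = flow rate / cross-sectional area
= 47.3 / 11.8
= 4.0085 m/s

4.0085 m/s


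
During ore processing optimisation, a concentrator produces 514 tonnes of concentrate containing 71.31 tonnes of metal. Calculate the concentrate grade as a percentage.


Grade = (metal in concentrate / concentrate mass) * 100
= (71.31 / 514) * 100
= 0.1387354086 * 100
= 13.8735%

13.8735%


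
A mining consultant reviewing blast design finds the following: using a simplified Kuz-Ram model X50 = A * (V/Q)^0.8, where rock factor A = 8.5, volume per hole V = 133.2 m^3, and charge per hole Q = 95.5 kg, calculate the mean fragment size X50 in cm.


Compute V/Q:
V/Q = 133.2 / 95.5 = 1.394764398
Raise to the power 0.8:
(V/Q)^0.8 = 1.394764398^0.8 = 1.304970465
Multiply by A:
X50 = 8.5 * 1.304970465
= 11.0922 cm

11.0922 cm


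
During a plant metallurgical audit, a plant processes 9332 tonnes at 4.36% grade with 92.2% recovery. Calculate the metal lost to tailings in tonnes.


Total metal in feed:
= 9332 * 4.36 / 100 = 406.8752 tonnes
Metal recovered:
= 406.8752 * 92.2 / 100 = 375.1389344 tonnes
Metal lost to tailings:
= 406.8752 - 375.1389344
= 31.7363 tonnes

31.7363 tonnes


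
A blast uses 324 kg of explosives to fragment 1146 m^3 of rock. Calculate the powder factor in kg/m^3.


Powder factor = explosive mass / rock volume
= 324 / 1146
= 0.2827 kg/m^3

0.2827 kg/m^3


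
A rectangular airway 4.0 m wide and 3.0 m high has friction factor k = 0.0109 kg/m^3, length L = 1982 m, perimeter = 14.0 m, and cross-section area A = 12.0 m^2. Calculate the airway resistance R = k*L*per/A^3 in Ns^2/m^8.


Compute the numerator:
k * L * per = 0.0109 * 1982 * 14.0
= 302.4532
Compute the denominator:
A^3 = 12.0^3 = 1728
Resistance:
R = 302.4532 / 1728
= 0.175 Ns^2/m^8

0.175 Ns^2/m^8


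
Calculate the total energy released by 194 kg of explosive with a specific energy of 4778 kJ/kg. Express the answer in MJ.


926.932 MJ

Energy = mass * specific_energy / 1000
= 194 * 4778 / 1000
= 926932 / 1000
= 926.932 MJ


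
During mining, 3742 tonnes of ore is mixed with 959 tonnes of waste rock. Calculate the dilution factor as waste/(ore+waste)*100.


Total material = ore + waste
= 3742 + 959 = 4701 tonnes
Dilution = waste / total * 100
= 959 / 4701 * 100
= 0.2039991491 * 100
= 20.3999%

20.3999%


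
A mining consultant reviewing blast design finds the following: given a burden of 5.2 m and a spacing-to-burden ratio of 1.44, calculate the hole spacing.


Spacing = burden * ratio
= 5.2 * 1.44
= 7.488 m

7.488 m


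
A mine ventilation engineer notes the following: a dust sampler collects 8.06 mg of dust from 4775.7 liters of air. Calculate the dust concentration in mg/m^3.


1.6877 mg/m^3

Convert liters to m^3: 1 m^3 = 1000 L
Concentration = mass / volume * 1000
= 8.06 / 4775.7 * 1000
= 0.001687710702 * 1000
= 1.6877 mg/m^3


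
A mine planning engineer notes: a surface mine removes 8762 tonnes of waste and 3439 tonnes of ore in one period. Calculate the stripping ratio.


2.5478

Stripping ratio = waste tonnage / ore tonnage
= 8762 / 3439
= 2.5478


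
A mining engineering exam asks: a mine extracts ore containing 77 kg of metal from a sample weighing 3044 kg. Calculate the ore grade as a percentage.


2.5296%

Ore grade = (metal mass / ore mass) * 100
= (77 / 3044) * 100
= 0.0252956636 * 100
= 2.5296%


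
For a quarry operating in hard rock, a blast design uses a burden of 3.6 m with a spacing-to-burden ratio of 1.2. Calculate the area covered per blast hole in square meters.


First, find the spacing:
Spacing = burden * ratio = 3.6 * 1.2
= 4.32 m
Then, calculate the area:
Area = burden * spacing = 3.6 * 4.32
= 15.552 m^2

15.552 m^2


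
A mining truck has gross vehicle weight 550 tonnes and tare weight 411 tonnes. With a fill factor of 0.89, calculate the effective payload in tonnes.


123.71 tonnes

Maximum payload = gross - tare
= 550 - 411 = 139 tonnes
Effective payload = max payload * fill factor
= 139 * 0.89
= 123.71 tonnes


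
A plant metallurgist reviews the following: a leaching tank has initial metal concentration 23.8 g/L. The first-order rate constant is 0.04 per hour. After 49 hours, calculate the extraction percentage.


Compute the exponent:
-k * t = -0.04 * 49 = -1.96
Remaining concentration:
C = 23.8 * exp(-1.96)
= 23.8 * 0.1408584209
= 3.352430418 g/L
Extracted = 23.8 - 3.352430418 = 20.44756958 g/L
Extraction % = 20.44756958 / 23.8 * 100
= 85.9142%

85.9142%


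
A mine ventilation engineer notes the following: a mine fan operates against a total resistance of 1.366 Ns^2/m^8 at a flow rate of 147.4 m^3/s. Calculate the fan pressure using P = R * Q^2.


29678.7542 Pa

Compute Q^2:
Q^2 = 147.4^2 = 21726.76
Compute pressure:
P = R * Q^2 = 1.366 * 21726.76
= 29678.7542 Pa


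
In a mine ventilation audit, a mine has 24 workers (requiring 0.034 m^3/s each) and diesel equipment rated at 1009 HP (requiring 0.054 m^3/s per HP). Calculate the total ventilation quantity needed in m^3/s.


Airflow for workers:
Q_people = 24 * 0.034 = 0.816 m^3/s
Airflow for diesel equipment:
Q_diesel = 1009 * 0.054 = 54.486 m^3/s
Total ventilation:
Q_total = 0.816 + 54.486
= 55.302 m^3/s

55.302 m^3/s


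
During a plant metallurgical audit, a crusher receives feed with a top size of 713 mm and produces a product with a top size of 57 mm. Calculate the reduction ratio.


Reduction ratio = feed size / product size
= 713 / 57
= 12.5088

12.5088


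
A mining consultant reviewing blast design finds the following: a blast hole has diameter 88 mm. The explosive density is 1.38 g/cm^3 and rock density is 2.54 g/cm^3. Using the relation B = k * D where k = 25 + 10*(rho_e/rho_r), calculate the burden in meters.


First, compute k:
rho_e / rho_r = 1.38 / 2.54 = 0.5433070866
k = 25 + 10 * 0.5433070866 = 30.43307087
Then, compute burden:
B = k * D / 1000 = 30.43307087 * 88 / 1000
= 2678.110236 / 1000
= 2.6781 m

2.6781 m


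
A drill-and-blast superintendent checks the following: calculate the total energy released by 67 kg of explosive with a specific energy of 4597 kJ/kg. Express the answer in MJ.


Energy = mass * specific_energy / 1000
= 67 * 4597 / 1000
= 307999 / 1000
= 307.999 MJ

307.999 MJ


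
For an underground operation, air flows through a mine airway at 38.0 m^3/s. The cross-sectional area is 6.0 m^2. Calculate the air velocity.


Velocity = flow rate / cross-sectional area
= 38.0 / 6.0
= 6.3333 m/s

6.3333 m/s


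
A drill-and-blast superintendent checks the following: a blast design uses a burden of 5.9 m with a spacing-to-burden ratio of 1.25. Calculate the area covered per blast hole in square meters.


First, find the spacing:
Spacing = burden * ratio = 5.9 * 1.25
= 7.375 m
Then, calculate the area:
Area = burden * spacing = 5.9 * 7.375
= 43.5125 m^2

43.5125 m^2


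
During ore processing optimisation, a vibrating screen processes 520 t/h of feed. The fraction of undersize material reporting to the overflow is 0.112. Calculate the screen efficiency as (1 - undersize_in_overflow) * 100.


Screen efficiency = (1 - fraction of undersize in overflow) * 100
= (1 - 0.112) * 100
= 0.888 * 100
= 88.8%

88.8%


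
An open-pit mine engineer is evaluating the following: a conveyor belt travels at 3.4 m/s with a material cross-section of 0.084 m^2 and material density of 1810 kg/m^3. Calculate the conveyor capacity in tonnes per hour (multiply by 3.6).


Volumetric flow = speed * area
= 3.4 * 0.084 = 0.2856 m^3/s
Mass flow = volumetric * density
= 0.2856 * 1810 = 516.936 kg/s
Convert to t/h: multiply by 3.6
Capacity = 516.936 * 3.6
= 1860.9696 t/h

1860.9696 t/h


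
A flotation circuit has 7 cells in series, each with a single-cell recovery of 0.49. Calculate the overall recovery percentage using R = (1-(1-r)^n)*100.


99.1026%

Complement of single-cell recovery:
1 - r = 1 - 0.49 = 0.51
Raise to power n:
(1 - r)^7 = 0.51^7 = 0.008974106779
Overall recovery:
R = (1 - 0.008974106779) * 100
= 99.1026%


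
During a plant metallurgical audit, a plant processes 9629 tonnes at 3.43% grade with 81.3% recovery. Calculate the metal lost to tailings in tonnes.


Total metal in feed:
= 9629 * 3.43 / 100 = 330.2747 tonnes
Metal recovered:
= 330.2747 * 81.3 / 100 = 268.5133311 tonnes
Metal lost to tailings:
= 330.2747 - 268.5133311
= 61.7614 tonnes

61.7614 tonnes


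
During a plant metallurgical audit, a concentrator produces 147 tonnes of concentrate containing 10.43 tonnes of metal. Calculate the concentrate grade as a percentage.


7.0952%

Grade = (metal in concentrate / concentrate mass) * 100
= (10.43 / 147) * 100
= 0.07095238095 * 100
= 7.0952%


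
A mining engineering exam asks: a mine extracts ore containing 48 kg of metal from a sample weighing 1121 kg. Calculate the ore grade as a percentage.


4.2819%

Ore grade = (metal mass / ore mass) * 100
= (48 / 1121) * 100
= 0.04281891169 * 100
= 4.2819%


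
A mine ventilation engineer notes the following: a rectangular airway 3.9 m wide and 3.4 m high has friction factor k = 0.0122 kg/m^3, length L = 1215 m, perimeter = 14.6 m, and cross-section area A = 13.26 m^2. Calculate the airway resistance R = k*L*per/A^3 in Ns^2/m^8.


Compute the numerator:
k * L * per = 0.0122 * 1215 * 14.6
= 216.4158
Compute the denominator:
A^3 = 13.26^3 = 2331.473976
Resistance:
R = 216.4158 / 2331.473976
= 0.0928 Ns^2/m^8

0.0928 Ns^2/m^8


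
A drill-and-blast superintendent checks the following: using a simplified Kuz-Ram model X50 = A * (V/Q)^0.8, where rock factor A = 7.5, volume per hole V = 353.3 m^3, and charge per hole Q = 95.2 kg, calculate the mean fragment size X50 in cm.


Compute V/Q:
V/Q = 353.3 / 95.2 = 3.711134454
Raise to the power 0.8:
(V/Q)^0.8 = 3.711134454^0.8 = 2.854994995
Multiply by A:
X50 = 7.5 * 2.854994995
= 21.4125 cm

21.4125 cm


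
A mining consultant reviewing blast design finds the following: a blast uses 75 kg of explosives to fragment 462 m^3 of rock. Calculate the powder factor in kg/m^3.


Powder factor = explosive mass / rock volume
= 75 / 462
= 0.1623 kg/m^3

0.1623 kg/m^3


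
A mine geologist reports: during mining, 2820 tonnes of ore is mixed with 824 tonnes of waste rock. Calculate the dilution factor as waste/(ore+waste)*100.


22.6125%

Total material = ore + waste
= 2820 + 824 = 3644 tonnes
Dilution = waste / total * 100
= 824 / 3644 * 100
= 0.2261251372 * 100
= 22.6125%


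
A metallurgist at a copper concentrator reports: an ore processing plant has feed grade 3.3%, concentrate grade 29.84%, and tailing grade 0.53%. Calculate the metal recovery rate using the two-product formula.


Using the two-product formula:
R = 100 * c * (f - t) / (f * (c - t))
Numerator = 100 * 29.84 * (3.3 - 0.53)
= 100 * 29.84 * 2.77
= 8265.68
Denominator = 3.3 * (29.84 - 0.53)
= 3.3 * 29.31
= 96.723
R = 8265.68 / 96.723
= 85.4572%

85.4572%


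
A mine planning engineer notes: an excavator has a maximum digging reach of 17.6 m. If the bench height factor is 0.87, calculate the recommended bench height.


Bench height = reach * factor
= 17.6 * 0.87
= 15.312 m

15.312 m


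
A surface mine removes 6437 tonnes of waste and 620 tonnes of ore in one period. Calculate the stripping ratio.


10.3823

Stripping ratio = waste tonnage / ore tonnage
= 6437 / 620
= 10.3823


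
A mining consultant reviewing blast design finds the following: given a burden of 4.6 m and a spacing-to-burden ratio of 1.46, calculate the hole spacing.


6.716 m

Spacing = burden * ratio
= 4.6 * 1.46
= 6.716 m


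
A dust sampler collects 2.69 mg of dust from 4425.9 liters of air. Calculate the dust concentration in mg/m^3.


Convert liters to m^3: 1 m^3 = 1000 L
Concentration = mass / volume * 1000
= 2.69 / 4425.9 * 1000
= 0.000607785987 * 1000
= 0.6078 mg/m^3

0.6078 mg/m^3


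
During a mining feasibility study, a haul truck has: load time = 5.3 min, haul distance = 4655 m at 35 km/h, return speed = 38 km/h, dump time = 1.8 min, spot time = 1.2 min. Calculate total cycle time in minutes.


Convert haul speed to m/min: 35 * 1000/60 = 583.3333333 m/min
Haul time = 4655 / 583.3333333 = 7.98 min
Convert return speed to m/min: 38 * 1000/60 = 633.3333333 m/min
Return time = 4655 / 633.3333333 = 7.35 min
Total cycle time:
= 5.3 + 7.98 + 1.8 + 7.35 + 1.2
= 23.63 min

23.63 min


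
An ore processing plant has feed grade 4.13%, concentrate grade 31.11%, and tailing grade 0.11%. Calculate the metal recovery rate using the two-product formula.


Using the two-product formula:
R = 100 * c * (f - t) / (f * (c - t))
Numerator = 100 * 31.11 * (4.13 - 0.11)
= 100 * 31.11 * 4.02
= 12506.22
Denominator = 4.13 * (31.11 - 0.11)
= 4.13 * 31.0
= 128.03
R = 12506.22 / 128.03
= 97.6819%

97.6819%


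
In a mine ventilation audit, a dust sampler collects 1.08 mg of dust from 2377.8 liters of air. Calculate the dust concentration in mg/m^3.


Convert liters to m^3: 1 m^3 = 1000 L
Concentration = mass / volume * 1000
= 1.08 / 2377.8 * 1000
= 0.0004542013626 * 1000
= 0.4542 mg/m^3

0.4542 mg/m^3


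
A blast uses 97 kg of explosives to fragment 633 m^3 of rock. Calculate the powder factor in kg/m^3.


Powder factor = explosive mass / rock volume
= 97 / 633
= 0.1532 kg/m^3

0.1532 kg/m^3


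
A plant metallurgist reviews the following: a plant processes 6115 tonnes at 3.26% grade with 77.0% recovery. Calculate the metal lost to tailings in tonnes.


45.8503 tonnes

Total metal in feed:
= 6115 * 3.26 / 100 = 199.349 tonnes
Metal recovered:
= 199.349 * 77.0 / 100 = 153.49873 tonnes
Metal lost to tailings:
= 199.349 - 153.49873
= 45.8503 tonnes


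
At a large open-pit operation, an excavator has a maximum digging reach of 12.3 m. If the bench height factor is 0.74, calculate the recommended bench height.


Bench height = reach * factor
= 12.3 * 0.74
= 9.102 m

9.102 m


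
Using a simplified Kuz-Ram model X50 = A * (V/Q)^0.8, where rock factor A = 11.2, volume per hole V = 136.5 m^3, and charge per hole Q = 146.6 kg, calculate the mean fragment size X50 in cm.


Compute V/Q:
V/Q = 136.5 / 146.6 = 0.9311050477
Raise to the power 0.8:
(V/Q)^0.8 = 0.9311050477^0.8 = 0.9444934378
Multiply by A:
X50 = 11.2 * 0.9444934378
= 10.5783 cm

10.5783 cm


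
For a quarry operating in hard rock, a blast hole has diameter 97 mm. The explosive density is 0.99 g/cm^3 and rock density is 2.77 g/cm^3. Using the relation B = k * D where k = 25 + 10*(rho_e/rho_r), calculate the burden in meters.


2.7717 m

First, compute k:
rho_e / rho_r = 0.99 / 2.77 = 0.357400722
k = 25 + 10 * 0.357400722 = 28.57400722
Then, compute burden:
B = k * D / 1000 = 28.57400722 * 97 / 1000
= 2771.6787 / 1000
= 2.7717 m


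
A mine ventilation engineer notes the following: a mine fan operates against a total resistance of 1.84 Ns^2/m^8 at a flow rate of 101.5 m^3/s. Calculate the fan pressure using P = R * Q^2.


Compute Q^2:
Q^2 = 101.5^2 = 10302.25
Compute pressure:
P = R * Q^2 = 1.84 * 10302.25
= 18956.14 Pa

18956.14 Pa


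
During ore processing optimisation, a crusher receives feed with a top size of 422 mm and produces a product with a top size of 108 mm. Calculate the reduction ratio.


Reduction ratio = feed size / product size
= 422 / 108
= 3.9074

3.9074


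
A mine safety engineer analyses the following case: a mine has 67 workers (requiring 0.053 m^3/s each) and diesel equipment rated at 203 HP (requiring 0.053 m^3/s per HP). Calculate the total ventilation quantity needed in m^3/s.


14.31 m^3/s

Airflow for workers:
Q_people = 67 * 0.053 = 3.551 m^3/s
Airflow for diesel equipment:
Q_diesel = 203 * 0.053 = 10.759 m^3/s
Total ventilation:
Q_total = 3.551 + 10.759
= 14.31 m^3/s


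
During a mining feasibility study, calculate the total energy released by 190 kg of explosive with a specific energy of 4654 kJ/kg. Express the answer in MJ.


884.26 MJ

Energy = mass * specific_energy / 1000
= 190 * 4654 / 1000
= 884260 / 1000
= 884.26 MJ


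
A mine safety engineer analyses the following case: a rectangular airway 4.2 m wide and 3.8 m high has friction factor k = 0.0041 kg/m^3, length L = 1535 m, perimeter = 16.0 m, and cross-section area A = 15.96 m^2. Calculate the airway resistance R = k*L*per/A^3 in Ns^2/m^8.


Compute the numerator:
k * L * per = 0.0041 * 1535 * 16.0
= 100.696
Compute the denominator:
A^3 = 15.96^3 = 4065.356736
Resistance:
R = 100.696 / 4065.356736
= 0.0248 Ns^2/m^8

0.0248 Ns^2/m^8


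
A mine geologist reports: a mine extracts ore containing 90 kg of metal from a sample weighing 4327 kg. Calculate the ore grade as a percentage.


Ore grade = (metal mass / ore mass) * 100
= (90 / 4327) * 100
= 0.02079963023 * 100
= 2.08%

2.08%


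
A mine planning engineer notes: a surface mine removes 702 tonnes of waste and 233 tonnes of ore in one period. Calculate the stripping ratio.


Stripping ratio = waste tonnage / ore tonnage
= 702 / 233
= 3.0129

3.0129


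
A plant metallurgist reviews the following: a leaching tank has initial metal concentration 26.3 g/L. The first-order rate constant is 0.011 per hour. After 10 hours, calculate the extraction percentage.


Compute the exponent:
-k * t = -0.011 * 10 = -0.11
Remaining concentration:
C = 26.3 * exp(-0.11)
= 26.3 * 0.8958341353
= 23.56043776 g/L
Extracted = 26.3 - 23.56043776 = 2.739562242 g/L
Extraction % = 2.739562242 / 26.3 * 100
= 10.4166%

10.4166%


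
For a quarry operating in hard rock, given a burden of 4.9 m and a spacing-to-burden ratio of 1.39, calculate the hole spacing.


Spacing = burden * ratio
= 4.9 * 1.39
= 6.811 m

6.811 m


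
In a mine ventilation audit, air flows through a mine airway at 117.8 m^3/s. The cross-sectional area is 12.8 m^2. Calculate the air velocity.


9.2031 m/s

Velocity = flow rate / cross-sectional area
= 117.8 / 12.8
= 9.2031 m/s


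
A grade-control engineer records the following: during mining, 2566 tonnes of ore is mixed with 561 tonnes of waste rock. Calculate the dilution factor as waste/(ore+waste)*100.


17.9405%

Total material = ore + waste
= 2566 + 561 = 3127 tonnes
Dilution = waste / total * 100
= 561 / 3127 * 100
= 0.1794051807 * 100
= 17.9405%


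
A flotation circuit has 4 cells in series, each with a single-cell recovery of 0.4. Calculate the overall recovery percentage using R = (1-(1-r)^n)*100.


87.04%

Complement of single-cell recovery:
1 - r = 1 - 0.4 = 0.6
Raise to power n:
(1 - r)^4 = 0.6^4 = 0.1296
Overall recovery:
R = (1 - 0.1296) * 100
= 87.04%


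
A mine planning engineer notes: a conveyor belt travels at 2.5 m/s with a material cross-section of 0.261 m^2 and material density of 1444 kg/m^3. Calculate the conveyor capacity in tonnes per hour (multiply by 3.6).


Volumetric flow = speed * area
= 2.5 * 0.261 = 0.6525 m^3/s
Mass flow = volumetric * density
= 0.6525 * 1444 = 942.21 kg/s
Convert to t/h: multiply by 3.6
Capacity = 942.21 * 3.6
= 3391.956 t/h

3391.956 t/h


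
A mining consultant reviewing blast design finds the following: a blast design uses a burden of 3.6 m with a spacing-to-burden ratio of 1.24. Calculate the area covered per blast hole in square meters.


16.0704 m^2

First, find the spacing:
Spacing = burden * ratio = 3.6 * 1.24
= 4.464 m
Then, calculate the area:
Area = burden * spacing = 3.6 * 4.464
= 16.0704 m^2


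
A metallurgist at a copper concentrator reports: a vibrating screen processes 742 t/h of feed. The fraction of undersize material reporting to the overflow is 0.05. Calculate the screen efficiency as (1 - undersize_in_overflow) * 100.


Screen efficiency = (1 - fraction of undersize in overflow) * 100
= (1 - 0.05) * 100
= 0.95 * 100
= 95.0%

95.0%


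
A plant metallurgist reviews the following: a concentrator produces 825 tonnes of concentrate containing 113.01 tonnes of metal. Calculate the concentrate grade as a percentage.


Grade = (metal in concentrate / concentrate mass) * 100
= (113.01 / 825) * 100
= 0.1369818182 * 100
= 13.6982%

13.6982%


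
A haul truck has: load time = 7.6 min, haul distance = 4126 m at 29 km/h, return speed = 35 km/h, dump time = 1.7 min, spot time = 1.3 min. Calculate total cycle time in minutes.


26.2097 min

Convert haul speed to m/min: 29 * 1000/60 = 483.3333333 m/min
Haul time = 4126 / 483.3333333 = 8.536551724 min
Convert return speed to m/min: 35 * 1000/60 = 583.3333333 m/min
Return time = 4126 / 583.3333333 = 7.073142857 min
Total cycle time:
= 7.6 + 8.536551724 + 1.7 + 7.073142857 + 1.3
= 26.2097 min


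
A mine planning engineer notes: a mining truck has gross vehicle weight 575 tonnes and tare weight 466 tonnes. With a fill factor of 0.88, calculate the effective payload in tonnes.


95.92 tonnes

Maximum payload = gross - tare
= 575 - 466 = 109 tonnes
Effective payload = max payload * fill factor
= 109 * 0.88
= 95.92 tonnes


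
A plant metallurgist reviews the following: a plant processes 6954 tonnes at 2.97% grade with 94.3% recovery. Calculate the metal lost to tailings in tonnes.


Total metal in feed:
= 6954 * 2.97 / 100 = 206.5338 tonnes
Metal recovered:
= 206.5338 * 94.3 / 100 = 194.7613734 tonnes
Metal lost to tailings:
= 206.5338 - 194.7613734
= 11.7724 tonnes

11.7724 tonnes


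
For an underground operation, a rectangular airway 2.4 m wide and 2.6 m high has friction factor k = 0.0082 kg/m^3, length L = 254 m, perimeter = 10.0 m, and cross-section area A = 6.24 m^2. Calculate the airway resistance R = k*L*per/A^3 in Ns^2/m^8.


0.0857 Ns^2/m^8

Compute the numerator:
k * L * per = 0.0082 * 254 * 10.0
= 20.828
Compute the denominator:
A^3 = 6.24^3 = 242.970624
Resistance:
R = 20.828 / 242.970624
= 0.0857 Ns^2/m^8


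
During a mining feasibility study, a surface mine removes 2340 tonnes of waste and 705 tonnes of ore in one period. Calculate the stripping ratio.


3.3191

Stripping ratio = waste tonnage / ore tonnage
= 2340 / 705
= 3.3191


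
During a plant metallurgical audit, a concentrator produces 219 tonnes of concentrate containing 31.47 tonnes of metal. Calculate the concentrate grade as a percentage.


14.3699%

Grade = (metal in concentrate / concentrate mass) * 100
= (31.47 / 219) * 100
= 0.1436986301 * 100
= 14.3699%


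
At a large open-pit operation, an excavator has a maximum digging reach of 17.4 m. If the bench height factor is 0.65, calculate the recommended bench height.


11.31 m

Bench height = reach * factor
= 17.4 * 0.65
= 11.31 m


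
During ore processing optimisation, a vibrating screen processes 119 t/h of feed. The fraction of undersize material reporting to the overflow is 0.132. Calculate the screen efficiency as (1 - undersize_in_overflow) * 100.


86.8%

Screen efficiency = (1 - fraction of undersize in overflow) * 100
= (1 - 0.132) * 100
= 0.868 * 100
= 86.8%


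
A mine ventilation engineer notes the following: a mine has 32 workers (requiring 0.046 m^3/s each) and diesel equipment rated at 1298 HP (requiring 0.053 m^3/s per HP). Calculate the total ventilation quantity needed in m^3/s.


70.266 m^3/s

Airflow for workers:
Q_people = 32 * 0.046 = 1.472 m^3/s
Airflow for diesel equipment:
Q_diesel = 1298 * 0.053 = 68.794 m^3/s
Total ventilation:
Q_total = 1.472 + 68.794
= 70.266 m^3/s


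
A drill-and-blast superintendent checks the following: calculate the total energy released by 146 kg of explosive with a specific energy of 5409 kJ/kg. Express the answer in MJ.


789.714 MJ

Energy = mass * specific_energy / 1000
= 146 * 5409 / 1000
= 789714 / 1000
= 789.714 MJ


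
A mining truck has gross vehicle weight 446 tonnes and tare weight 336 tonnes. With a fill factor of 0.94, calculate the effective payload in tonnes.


103.4 tonnes

Maximum payload = gross - tare
= 446 - 336 = 110 tonnes
Effective payload = max payload * fill factor
= 110 * 0.94
= 103.4 tonnes


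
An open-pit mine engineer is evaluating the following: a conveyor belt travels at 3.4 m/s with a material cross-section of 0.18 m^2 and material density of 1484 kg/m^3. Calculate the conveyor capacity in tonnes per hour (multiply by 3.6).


Volumetric flow = speed * area
= 3.4 * 0.18 = 0.612 m^3/s
Mass flow = volumetric * density
= 0.612 * 1484 = 908.208 kg/s
Convert to t/h: multiply by 3.6
Capacity = 908.208 * 3.6
= 3269.5488 t/h

3269.5488 t/h


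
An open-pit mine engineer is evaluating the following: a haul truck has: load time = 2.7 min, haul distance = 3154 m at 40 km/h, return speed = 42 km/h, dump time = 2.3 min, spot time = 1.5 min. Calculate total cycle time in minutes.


15.7367 min

Convert haul speed to m/min: 40 * 1000/60 = 666.6666667 m/min
Haul time = 3154 / 666.6666667 = 4.731 min
Convert return speed to m/min: 42 * 1000/60 = 700 m/min
Return time = 3154 / 700 = 4.505714286 min
Total cycle time:
= 2.7 + 4.731 + 2.3 + 4.505714286 + 1.5
= 15.7367 min


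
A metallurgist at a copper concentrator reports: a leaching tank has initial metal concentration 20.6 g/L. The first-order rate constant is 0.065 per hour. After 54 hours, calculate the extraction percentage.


Compute the exponent:
-k * t = -0.065 * 54 = -3.51
Remaining concentration:
C = 20.6 * exp(-3.51)
= 20.6 * 0.02989691444
= 0.6158764374 g/L
Extracted = 20.6 - 0.6158764374 = 19.98412356 g/L
Extraction % = 19.98412356 / 20.6 * 100
= 97.0103%

97.0103%


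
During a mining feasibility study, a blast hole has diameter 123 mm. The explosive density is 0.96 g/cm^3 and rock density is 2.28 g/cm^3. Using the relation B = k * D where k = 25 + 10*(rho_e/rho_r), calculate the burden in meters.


First, compute k:
rho_e / rho_r = 0.96 / 2.28 = 0.4210526316
k = 25 + 10 * 0.4210526316 = 29.21052632
Then, compute burden:
B = k * D / 1000 = 29.21052632 * 123 / 1000
= 3592.894737 / 1000
= 3.5929 m

3.5929 m


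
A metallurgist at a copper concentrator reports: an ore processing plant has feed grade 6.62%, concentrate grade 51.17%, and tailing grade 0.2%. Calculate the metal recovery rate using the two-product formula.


97.3594%

Using the two-product formula:
R = 100 * c * (f - t) / (f * (c - t))
Numerator = 100 * 51.17 * (6.62 - 0.2)
= 100 * 51.17 * 6.42
= 32851.14
Denominator = 6.62 * (51.17 - 0.2)
= 6.62 * 50.97
= 337.4214
R = 32851.14 / 337.4214
= 97.3594%


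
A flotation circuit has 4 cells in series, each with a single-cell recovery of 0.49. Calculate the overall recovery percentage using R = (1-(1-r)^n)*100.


Complement of single-cell recovery:
1 - r = 1 - 0.49 = 0.51
Raise to power n:
(1 - r)^4 = 0.51^4 = 0.06765201
Overall recovery:
R = (1 - 0.06765201) * 100
= 93.2348%

93.2348%


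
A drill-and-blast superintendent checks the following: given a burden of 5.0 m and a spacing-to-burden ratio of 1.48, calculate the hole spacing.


7.4 m

Spacing = burden * ratio
= 5.0 * 1.48
= 7.4 m


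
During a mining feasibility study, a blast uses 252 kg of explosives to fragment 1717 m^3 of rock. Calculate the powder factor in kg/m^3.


0.1468 kg/m^3

Powder factor = explosive mass / rock volume
= 252 / 1717
= 0.1468 kg/m^3


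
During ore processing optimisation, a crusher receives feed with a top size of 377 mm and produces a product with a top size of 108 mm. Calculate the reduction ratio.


Reduction ratio = feed size / product size
= 377 / 108
= 3.4907

3.4907


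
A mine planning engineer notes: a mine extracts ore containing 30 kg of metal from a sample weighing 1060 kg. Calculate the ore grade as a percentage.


2.8302%

Ore grade = (metal mass / ore mass) * 100
= (30 / 1060) * 100
= 0.02830188679 * 100
= 2.8302%


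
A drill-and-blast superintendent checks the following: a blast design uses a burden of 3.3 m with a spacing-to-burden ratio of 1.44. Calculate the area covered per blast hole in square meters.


First, find the spacing:
Spacing = burden * ratio = 3.3 * 1.44
= 4.752 m
Then, calculate the area:
Area = burden * spacing = 3.3 * 4.752
= 15.6816 m^2

15.6816 m^2


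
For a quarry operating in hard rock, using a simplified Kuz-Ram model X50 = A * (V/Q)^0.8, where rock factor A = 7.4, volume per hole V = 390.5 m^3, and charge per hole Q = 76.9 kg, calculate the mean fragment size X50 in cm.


27.1511 cm

Compute V/Q:
V/Q = 390.5 / 76.9 = 5.078023407
Raise to the power 0.8:
(V/Q)^0.8 = 5.078023407^0.8 = 3.669067983
Multiply by A:
X50 = 7.4 * 3.669067983
= 27.1511 cm


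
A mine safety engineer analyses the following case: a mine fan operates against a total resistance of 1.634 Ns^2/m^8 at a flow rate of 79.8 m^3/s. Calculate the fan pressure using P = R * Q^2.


Compute Q^2:
Q^2 = 79.8^2 = 6368.04
Compute pressure:
P = R * Q^2 = 1.634 * 6368.04
= 10405.3774 Pa

10405.3774 Pa


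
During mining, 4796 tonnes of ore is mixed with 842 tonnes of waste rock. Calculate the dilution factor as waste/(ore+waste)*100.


14.9344%

Total material = ore + waste
= 4796 + 842 = 5638 tonnes
Dilution = waste / total * 100
= 842 / 5638 * 100
= 0.1493437389 * 100
= 14.9344%


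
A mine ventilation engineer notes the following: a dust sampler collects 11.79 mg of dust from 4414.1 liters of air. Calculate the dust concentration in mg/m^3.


2.671 mg/m^3

Convert liters to m^3: 1 m^3 = 1000 L
Concentration = mass / volume * 1000
= 11.79 / 4414.1 * 1000
= 0.002670986158 * 1000
= 2.671 mg/m^3
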